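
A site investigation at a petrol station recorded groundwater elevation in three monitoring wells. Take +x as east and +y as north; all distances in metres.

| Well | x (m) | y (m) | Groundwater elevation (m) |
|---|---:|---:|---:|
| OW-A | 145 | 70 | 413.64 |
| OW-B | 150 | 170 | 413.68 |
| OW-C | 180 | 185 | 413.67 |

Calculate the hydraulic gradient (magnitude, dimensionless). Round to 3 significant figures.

0.000694

Taking OW-A as reference: OW-B−OW-A = (5, 100, +0.04); OW-C−OW-A = (35, 115, +0.03).
Solve a·Δx + b·Δy = Δh: det = 5·115 − 35·100 = -2925.
∂h/∂x = [(+0.04)·115 − (+0.03)·100] / -2925 = -0.0005470
∂h/∂y = [5·(+0.03) − 35·(+0.04)] / -2925 = +0.0004274
|∇h| = √(-0.0005470² + 0.0004274²) = 0.0006942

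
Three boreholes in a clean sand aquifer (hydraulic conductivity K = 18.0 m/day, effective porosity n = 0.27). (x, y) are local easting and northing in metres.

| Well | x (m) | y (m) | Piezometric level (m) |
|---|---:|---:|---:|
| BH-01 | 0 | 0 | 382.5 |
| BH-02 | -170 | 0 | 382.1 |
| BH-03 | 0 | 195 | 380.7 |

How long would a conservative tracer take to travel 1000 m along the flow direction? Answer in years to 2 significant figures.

∂h/∂x = (382.1 − 382.5) / (-170 − 0) = +0.002353
∂h/∂y = (380.7 − 382.5) / (195 − 0) = -0.009231
|∇h| = √(0.002353² + -0.009231²) = 0.009526
Seepage velocity v = K·i/n = 18.0 × 0.009526 / 0.27 = 0.6351 m/day.
t = 1000 / 0.6351 = 1575 days = 4.31 years.

4.3 years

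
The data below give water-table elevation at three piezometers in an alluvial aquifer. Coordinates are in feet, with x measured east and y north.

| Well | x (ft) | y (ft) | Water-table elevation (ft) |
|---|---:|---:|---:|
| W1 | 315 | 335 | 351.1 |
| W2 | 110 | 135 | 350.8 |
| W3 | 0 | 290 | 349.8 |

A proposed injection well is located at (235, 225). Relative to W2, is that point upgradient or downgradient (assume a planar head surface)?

upgradient

Differences from W1: to W2 (Δx, Δy, Δh) = (-205, -200, -0.3); to W3 = (-315, -45, -1.3).
Determinant of the coordinate differences = (-205)·(-45) − (-315)·(-200) = -53775.
∂h/∂x = [(-0.3)·(-45) − (-1.3)·(-200)] / -53775 = +0.004584
∂h/∂y = [(-205)·(-1.3) − (-315)·(-0.3)] / -53775 = -0.003199
Head at (235, 225) = 351.1 + (+0.004584)·(-80) + (-0.003199)·(-110) = 351.09 ft.
That is higher than the 350.8 ft at W2, so the point is upgradient.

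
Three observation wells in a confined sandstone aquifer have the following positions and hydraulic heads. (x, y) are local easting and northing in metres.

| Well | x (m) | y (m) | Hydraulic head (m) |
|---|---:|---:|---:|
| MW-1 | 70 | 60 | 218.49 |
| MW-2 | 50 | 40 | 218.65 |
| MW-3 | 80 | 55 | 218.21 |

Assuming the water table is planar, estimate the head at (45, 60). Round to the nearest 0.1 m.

219.0 m

Taking MW-1 as reference: MW-2−MW-1 = (-20, -20, +0.16); MW-3−MW-1 = (10, -5, -0.28).
Solve a·Δx + b·Δy = Δh: det = (-20)·(-5) − 10·(-20) = 300.
∂h/∂x = [(+0.16)·(-5) − (-0.28)·(-20)] / 300 = -0.02133
∂h/∂y = [(-20)·(-0.28) − 10·(+0.16)] / 300 = +0.01333
h(45, 60) = 218.49 + (-0.02133)·(-25) + (+0.01333)·(0) = 218.49 +0.533 +0.000 = 219.023 m.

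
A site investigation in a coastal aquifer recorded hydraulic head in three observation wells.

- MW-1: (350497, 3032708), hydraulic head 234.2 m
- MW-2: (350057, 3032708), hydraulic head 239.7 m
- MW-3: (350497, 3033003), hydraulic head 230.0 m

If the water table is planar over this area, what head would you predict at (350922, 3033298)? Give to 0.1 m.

∂h/∂x = (239.7 − 234.2) / (350057 − 350497) = -0.01250
∂h/∂y = (230.0 − 234.2) / (3033003 − 3032708) = -0.01424
h(350922, 3033298) = 234.2 + (-0.01250)·(425) + (-0.01424)·(590) = 234.2 -5.312 -8.400 = 220.487 m.

220.5 m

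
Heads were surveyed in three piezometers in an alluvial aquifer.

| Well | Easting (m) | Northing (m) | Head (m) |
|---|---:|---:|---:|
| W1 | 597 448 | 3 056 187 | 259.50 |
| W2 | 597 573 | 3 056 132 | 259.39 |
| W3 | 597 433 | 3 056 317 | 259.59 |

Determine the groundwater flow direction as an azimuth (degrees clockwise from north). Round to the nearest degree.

Three-point gradient (reference W1): Δ to W2 = (125, -55, -0.11), Δ to W3 = (-15, 130, +0.09).
∂h/∂x = -0.0006062, ∂h/∂y = +0.0006224 (det = 15425).
Flow direction (−∇h) has components (+0.0006062 E, -0.0006224 N).
Azimuth = atan2(E, N) = atan2(+0.0006062, -0.0006224) = 135.8° ≈ 136°.

136°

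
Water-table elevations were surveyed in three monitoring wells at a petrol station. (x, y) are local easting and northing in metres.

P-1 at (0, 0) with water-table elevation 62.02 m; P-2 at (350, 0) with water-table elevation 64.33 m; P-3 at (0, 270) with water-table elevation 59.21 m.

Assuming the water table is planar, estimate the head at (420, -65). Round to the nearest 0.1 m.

∂h/∂x = (64.33 − 62.02) / (350 − 0) = +0.006600
∂h/∂y = (59.21 − 62.02) / (270 − 0) = -0.01041
h(420, -65) = 62.02 + (+0.006600)·(420) + (-0.01041)·(-65) = 62.02 +2.772 +0.676 = 65.468 m.

65.5 m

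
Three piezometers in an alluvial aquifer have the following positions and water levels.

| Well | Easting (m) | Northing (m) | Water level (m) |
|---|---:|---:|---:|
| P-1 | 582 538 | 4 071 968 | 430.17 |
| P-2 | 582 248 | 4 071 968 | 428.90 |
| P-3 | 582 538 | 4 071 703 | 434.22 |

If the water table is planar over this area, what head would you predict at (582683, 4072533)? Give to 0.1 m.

∂h/∂x = (428.90 − 430.17) / (582248 − 582538) = +0.004379
∂h/∂y = (434.22 − 430.17) / (4071703 − 4071968) = -0.01528
h(582683, 4072533) = 430.17 + (+0.004379)·(145) + (-0.01528)·(565) = 430.17 +0.635 -8.635 = 422.170 m.

422.2 m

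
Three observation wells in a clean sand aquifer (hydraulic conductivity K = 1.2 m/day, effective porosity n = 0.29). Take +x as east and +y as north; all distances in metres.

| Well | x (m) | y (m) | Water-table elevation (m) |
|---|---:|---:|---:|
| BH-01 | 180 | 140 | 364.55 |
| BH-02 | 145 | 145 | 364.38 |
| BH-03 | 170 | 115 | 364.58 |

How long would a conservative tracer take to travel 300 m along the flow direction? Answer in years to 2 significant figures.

37 years

Differences from BH-01: to BH-02 (Δx, Δy, Δh) = (-35, 5, -0.17); to BH-03 = (-10, -25, +0.03).
Determinant of the coordinate differences = (-35)·(-25) − (-10)·5 = 925.
∂h/∂x = [(-0.17)·(-25) − (+0.03)·5] / 925 = +0.004432
∂h/∂y = [(-35)·(+0.03) − (-10)·(-0.17)] / 925 = -0.002973
|∇h| = √(0.004432² + -0.002973²) = 0.005337
Seepage velocity v = K·i/n = 1.2 × 0.005337 / 0.29 = 0.02208 m/day.
t = 300 / 0.02208 = 1.359e+04 days = 37.2 years.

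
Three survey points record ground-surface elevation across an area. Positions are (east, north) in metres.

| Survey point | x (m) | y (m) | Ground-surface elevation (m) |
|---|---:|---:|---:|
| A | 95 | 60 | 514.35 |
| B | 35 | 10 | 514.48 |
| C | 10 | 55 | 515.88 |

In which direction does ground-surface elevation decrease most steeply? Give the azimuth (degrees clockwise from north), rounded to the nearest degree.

137°

With z = a·x + b·y + c and A as origin, the differences give:
  (-60)·a + (-50)·b = +0.13
  (-85)·a + (-5)·b = +1.53
Eliminate b (×(-5) and ×(-50), subtract): -3950·a = 75.850 → a = ∂z/∂x = -0.01920
Back-substitute: b = ∂z/∂y = +0.02044.
Steepest decrease is along −∇f: components (+0.01920 E, -0.02044 N).
Azimuth = atan2(+0.01920, -0.02044) = 136.8° ≈ 137°.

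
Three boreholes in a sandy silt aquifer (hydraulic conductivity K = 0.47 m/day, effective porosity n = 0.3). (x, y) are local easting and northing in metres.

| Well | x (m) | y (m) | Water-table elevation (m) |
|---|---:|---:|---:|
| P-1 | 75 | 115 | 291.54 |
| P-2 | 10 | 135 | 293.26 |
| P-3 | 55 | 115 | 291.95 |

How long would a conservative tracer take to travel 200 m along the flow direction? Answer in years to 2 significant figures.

With h = a·x + b·y + c and P-1 as origin, the differences give:
  (-65)·a + 20·b = +1.72
  (-20)·a + 0·b = +0.41
Eliminate b (×0 and ×20, subtract): 400·a = -8.200 → a = ∂h/∂x = -0.02050
Back-substitute: b = ∂h/∂y = +0.01938.
|∇h| = √(-0.02050² + 0.01938²) = 0.02821
Seepage velocity v = K·i/n = 0.47 × 0.02821 / 0.3 = 0.0442 m/day.
t = 200 / 0.0442 = 4525 days = 12.4 years.

12 years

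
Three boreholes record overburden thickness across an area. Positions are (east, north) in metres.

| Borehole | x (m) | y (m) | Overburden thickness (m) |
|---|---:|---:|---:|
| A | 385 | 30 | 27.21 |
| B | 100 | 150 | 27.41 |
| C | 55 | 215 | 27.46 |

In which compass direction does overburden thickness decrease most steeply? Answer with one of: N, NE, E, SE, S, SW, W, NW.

Taking A as reference: B−A = (-285, 120, +0.20); C−A = (-330, 185, +0.25).
Solve a·Δx + b·Δy = Δd: det = (-285)·185 − (-330)·120 = -13125.
∂d/∂x = [(+0.20)·185 − (+0.25)·120] / -13125 = -0.0005333
∂d/∂y = [(-285)·(+0.25) − (-330)·(+0.20)] / -13125 = +0.0004000
Steepest decrease is along −∇f = (+0.0005333 E, -0.0004000 N) → southeast.

SE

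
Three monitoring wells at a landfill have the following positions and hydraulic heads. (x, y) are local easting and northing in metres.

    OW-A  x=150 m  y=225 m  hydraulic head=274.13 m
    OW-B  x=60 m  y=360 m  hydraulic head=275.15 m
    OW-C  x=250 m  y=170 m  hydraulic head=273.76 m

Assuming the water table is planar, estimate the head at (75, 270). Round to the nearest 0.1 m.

Taking OW-A as reference: OW-B−OW-A = (-90, 135, +1.02); OW-C−OW-A = (100, -55, -0.37).
Determinant of the coordinate differences = (-90)·(-55) − 100·135 = -8550.
∂h/∂x = [(+1.02)·(-55) − (-0.37)·135] / -8550 = +0.0007193
∂h/∂y = [(-90)·(-0.37) − 100·(+1.02)] / -8550 = +0.008035
h(75, 270) = 274.13 + (+0.0007193)·(-75) + (+0.008035)·(45) = 274.13 -0.054 +0.362 = 274.438 m.

274.4 m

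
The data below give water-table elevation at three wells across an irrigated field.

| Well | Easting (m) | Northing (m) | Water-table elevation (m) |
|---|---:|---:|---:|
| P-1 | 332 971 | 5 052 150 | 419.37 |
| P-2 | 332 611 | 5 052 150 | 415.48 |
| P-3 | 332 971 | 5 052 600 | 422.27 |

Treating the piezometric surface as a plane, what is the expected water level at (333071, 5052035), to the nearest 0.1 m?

∂h/∂x = (415.48 − 419.37) / (332611 − 332971) = +0.01081
∂h/∂y = (422.27 − 419.37) / (5052600 − 5052150) = +0.006444
h(333071, 5052035) = 419.37 + (+0.01081)·(100) + (+0.006444)·(-115) = 419.37 +1.081 -0.741 = 419.709 m.

419.7 m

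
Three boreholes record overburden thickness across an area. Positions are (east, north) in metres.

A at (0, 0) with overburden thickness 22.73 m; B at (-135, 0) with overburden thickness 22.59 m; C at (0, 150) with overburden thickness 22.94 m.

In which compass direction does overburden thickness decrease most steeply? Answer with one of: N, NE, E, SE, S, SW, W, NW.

∂d/∂x = (22.59 − 22.73) / (-135 − 0) = +0.001037
∂d/∂y = (22.94 − 22.73) / (150 − 0) = +0.001400
Steepest decrease is along −∇f = (-0.001037 E, -0.001400 N) → southwest.

SW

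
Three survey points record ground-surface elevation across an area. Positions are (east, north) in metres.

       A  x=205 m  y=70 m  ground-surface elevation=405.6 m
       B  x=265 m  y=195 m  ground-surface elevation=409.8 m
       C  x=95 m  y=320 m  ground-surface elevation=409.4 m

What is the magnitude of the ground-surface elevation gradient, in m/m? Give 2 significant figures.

Three-point gradient (reference A): Δ to B = (60, 125, +4.2), Δ to C = (-110, 250, +3.8).
∂z/∂x = +0.02000, ∂z/∂y = +0.02400 (det = 28750).
|∇f| = √(0.02000² + 0.02400²) = 0.03124 m/m

0.031 m/m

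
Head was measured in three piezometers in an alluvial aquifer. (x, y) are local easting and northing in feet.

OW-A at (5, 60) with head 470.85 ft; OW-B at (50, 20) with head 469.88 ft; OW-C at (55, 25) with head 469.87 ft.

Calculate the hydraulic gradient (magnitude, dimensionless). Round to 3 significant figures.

Taking OW-A as reference: OW-B−OW-A = (45, -40, -0.97); OW-C−OW-A = (50, -35, -0.98).
Determinant of the coordinate differences = 45·(-35) − 50·(-40) = 425.
∂h/∂x = [(-0.97)·(-35) − (-0.98)·(-40)] / 425 = -0.01235
∂h/∂y = [45·(-0.98) − 50·(-0.97)] / 425 = +0.01035
|∇h| = √(-0.01235² + 0.01035²) = 0.01611

0.0161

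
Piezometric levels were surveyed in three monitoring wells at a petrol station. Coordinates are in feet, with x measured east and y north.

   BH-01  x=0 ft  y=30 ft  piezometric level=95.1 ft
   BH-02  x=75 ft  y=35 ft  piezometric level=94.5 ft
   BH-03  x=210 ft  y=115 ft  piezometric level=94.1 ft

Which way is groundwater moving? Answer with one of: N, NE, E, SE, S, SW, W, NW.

SE

Taking BH-01 as reference: BH-02−BH-01 = (75, 5, -0.6); BH-03−BH-01 = (210, 85, -1.0).
Determinant of the coordinate differences = 75·85 − 210·5 = 5325.
∂h/∂x = [(-0.6)·85 − (-1.0)·5] / 5325 = -0.008638
∂h/∂y = [75·(-1.0) − 210·(-0.6)] / 5325 = +0.009577
Flow = −∇h = (+0.008638 east, -0.009577 north), which points southeast.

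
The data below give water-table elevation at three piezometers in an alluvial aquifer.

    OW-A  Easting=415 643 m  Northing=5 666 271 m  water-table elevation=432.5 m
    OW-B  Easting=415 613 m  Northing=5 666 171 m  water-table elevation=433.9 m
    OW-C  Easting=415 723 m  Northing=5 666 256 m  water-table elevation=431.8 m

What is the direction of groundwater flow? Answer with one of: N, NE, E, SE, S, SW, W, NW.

NE

Differences from OW-A: to OW-B (Δx, Δy, Δh) = (-30, -100, +1.4); to OW-C = (80, -15, -0.7).
Determinant of the coordinate differences = (-30)·(-15) − 80·(-100) = 8450.
∂h/∂x = [(+1.4)·(-15) − (-0.7)·(-100)] / 8450 = -0.01077
∂h/∂y = [(-30)·(-0.7) − 80·(+1.4)] / 8450 = -0.01077
Flow = −∇h = (+0.01077 east, +0.01077 north), which points northeast.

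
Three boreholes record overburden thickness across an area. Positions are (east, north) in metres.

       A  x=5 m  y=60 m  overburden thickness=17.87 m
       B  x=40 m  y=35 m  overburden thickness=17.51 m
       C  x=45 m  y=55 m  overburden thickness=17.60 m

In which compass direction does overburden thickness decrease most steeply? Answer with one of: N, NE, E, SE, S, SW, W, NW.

Taking A as reference: B−A = (35, -25, -0.36); C−A = (40, -5, -0.27).
Solve a·Δx + b·Δy = Δd: det = 35·(-5) − 40·(-25) = 825.
∂d/∂x = [(-0.36)·(-5) − (-0.27)·(-25)] / 825 = -0.006000
∂d/∂y = [35·(-0.27) − 40·(-0.36)] / 825 = +0.006000
Steepest decrease is along −∇f = (+0.006000 E, -0.006000 N) → southeast.

SE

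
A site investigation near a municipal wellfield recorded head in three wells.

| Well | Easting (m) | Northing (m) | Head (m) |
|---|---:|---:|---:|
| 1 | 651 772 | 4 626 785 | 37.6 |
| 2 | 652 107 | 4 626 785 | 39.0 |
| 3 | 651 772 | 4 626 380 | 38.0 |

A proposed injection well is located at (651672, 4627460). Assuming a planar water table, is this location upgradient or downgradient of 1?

downgradient

∂h/∂x = (39.0 − 37.6) / (652107 − 651772) = +0.004179
∂h/∂y = (38.0 − 37.6) / (4626380 − 4626785) = -0.0009877
Head at (651672, 4627460) = 37.6 + (+0.004179)·(-100) + (-0.0009877)·(675) = 36.52 m.
That is lower than the 37.6 m at 1, so the point is downgradient.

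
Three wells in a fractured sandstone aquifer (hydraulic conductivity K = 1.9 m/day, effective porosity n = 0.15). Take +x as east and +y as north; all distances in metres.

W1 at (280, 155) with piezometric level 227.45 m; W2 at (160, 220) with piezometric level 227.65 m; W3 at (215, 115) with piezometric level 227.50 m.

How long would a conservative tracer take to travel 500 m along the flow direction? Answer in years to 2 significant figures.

Three-point gradient (reference W1): Δ to W2 = (-120, 65, +0.20), Δ to W3 = (-65, -40, +0.05).
∂h/∂x = -0.001247, ∂h/∂y = +0.0007756 (det = 9025).
|∇h| = √(-0.001247² + 0.0007756²) = 0.001469
Seepage velocity v = K·i/n = 1.9 × 0.001469 / 0.15 = 0.01861 m/day.
t = 500 / 0.01861 = 2.687e+04 days = 73.6 years.

74 years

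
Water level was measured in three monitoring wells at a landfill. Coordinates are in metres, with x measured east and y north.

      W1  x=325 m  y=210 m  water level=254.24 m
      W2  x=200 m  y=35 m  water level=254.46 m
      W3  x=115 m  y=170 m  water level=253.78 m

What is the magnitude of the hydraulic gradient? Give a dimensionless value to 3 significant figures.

Differences from W1: to W2 (Δx, Δy, Δh) = (-125, -175, +0.22); to W3 = (-210, -40, -0.46).
Solve a·Δx + b·Δy = Δh: det = (-125)·(-40) − (-210)·(-175) = -31750.
∂h/∂x = [(+0.22)·(-40) − (-0.46)·(-175)] / -31750 = +0.002813
∂h/∂y = [(-125)·(-0.46) − (-210)·(+0.22)] / -31750 = -0.003266
|∇h| = √(0.002813² + -0.003266²) = 0.00431

0.00431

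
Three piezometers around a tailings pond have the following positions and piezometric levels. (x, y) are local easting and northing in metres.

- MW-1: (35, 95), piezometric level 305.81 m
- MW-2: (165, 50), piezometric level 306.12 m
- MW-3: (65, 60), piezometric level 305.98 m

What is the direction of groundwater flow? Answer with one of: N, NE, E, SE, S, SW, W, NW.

With h = a·x + b·y + c and MW-1 as origin, the differences give:
  130·a + (-45)·b = +0.31
  30·a + (-35)·b = +0.17
Eliminate b (×(-35) and ×(-45), subtract): -3200·a = -3.200 → a = ∂h/∂x = +0.0010000
Back-substitute: b = ∂h/∂y = -0.004000.
Flow = −∇h = (-0.0010000 east, +0.004000 north), which points north.

N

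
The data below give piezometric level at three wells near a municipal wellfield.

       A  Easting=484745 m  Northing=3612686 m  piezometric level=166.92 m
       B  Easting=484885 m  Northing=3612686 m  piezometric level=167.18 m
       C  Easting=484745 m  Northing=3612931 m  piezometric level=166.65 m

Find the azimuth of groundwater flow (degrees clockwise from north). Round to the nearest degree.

301°

∂h/∂x = (167.18 − 166.92) / (484885 − 484745) = +0.001857
∂h/∂y = (166.65 − 166.92) / (3612931 − 3612686) = -0.001102
Flow direction (−∇h) has components (-0.001857 E, +0.001102 N).
Azimuth = atan2(E, N) = atan2(-0.001857, +0.001102) = 300.7° ≈ 301°.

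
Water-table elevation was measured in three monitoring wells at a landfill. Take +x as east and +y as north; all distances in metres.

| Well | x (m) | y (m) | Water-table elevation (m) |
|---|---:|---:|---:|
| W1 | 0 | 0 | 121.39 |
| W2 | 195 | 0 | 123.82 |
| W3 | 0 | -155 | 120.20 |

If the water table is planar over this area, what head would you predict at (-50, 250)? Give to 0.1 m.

122.7 m

∂h/∂x = (123.82 − 121.39) / (195 − 0) = +0.01246
∂h/∂y = (120.20 − 121.39) / (-155 − 0) = +0.007677
h(-50, 250) = 121.39 + (+0.01246)·(-50) + (+0.007677)·(250) = 121.39 -0.623 +1.919 = 122.686 m.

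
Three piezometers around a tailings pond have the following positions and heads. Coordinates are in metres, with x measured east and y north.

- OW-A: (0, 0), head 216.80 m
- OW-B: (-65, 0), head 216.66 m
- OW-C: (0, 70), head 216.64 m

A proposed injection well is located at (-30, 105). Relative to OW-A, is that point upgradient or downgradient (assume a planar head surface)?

downgradient

∂h/∂x = (216.66 − 216.80) / (-65 − 0) = +0.002154
∂h/∂y = (216.64 − 216.80) / (70 − 0) = -0.002286
Head at (-30, 105) = 216.80 + (+0.002154)·(-30) + (-0.002286)·(105) = 216.50 m.
That is lower than the 216.80 m at OW-A, so the point is downgradient.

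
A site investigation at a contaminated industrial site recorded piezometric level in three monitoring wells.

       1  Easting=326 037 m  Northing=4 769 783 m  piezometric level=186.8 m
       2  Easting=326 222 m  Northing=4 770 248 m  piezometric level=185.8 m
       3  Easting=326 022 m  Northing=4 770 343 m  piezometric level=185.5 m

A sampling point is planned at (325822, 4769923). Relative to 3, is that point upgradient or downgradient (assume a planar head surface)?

upgradient

With h = a·x + b·y + c and 1 as origin, the differences give:
  185·a + 465·b = -1.0
  (-15)·a + 560·b = -1.3
Eliminate b (×560 and ×465, subtract): 110575·a = 44.50 → a = ∂h/∂x = +0.0004024
Back-substitute: b = ∂h/∂y = -0.002311.
Head at (325822, 4769923) = 186.8 + (+0.0004024)·(-215) + (-0.002311)·(140) = 186.39 m.
That is higher than the 185.5 m at 3, so the point is upgradient.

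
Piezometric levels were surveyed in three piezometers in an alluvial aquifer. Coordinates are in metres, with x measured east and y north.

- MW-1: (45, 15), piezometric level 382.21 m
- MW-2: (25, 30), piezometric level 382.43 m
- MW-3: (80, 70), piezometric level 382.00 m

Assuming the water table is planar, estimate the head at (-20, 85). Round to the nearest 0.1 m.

With h = a·x + b·y + c and MW-1 as origin, the differences give:
  (-20)·a + 15·b = +0.22
  35·a + 55·b = -0.21
Eliminate b (×55 and ×15, subtract): -1625·a = 15.250 → a = ∂h/∂x = -0.009385
Back-substitute: b = ∂h/∂y = +0.002154.
h(-20, 85) = 382.21 + (-0.009385)·(-65) + (+0.002154)·(70) = 382.21 +0.610 +0.151 = 382.971 m.

383.0 m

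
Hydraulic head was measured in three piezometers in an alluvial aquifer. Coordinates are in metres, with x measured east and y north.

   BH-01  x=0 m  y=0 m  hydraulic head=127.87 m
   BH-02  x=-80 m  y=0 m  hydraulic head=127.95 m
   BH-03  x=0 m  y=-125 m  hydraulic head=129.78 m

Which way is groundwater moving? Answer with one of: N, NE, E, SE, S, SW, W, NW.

∂h/∂x = (127.95 − 127.87) / (-80 − 0) = -0.0010000
∂h/∂y = (129.78 − 127.87) / (-125 − 0) = -0.01528
Flow = −∇h = (+0.0010000 east, +0.01528 north), which points north.

N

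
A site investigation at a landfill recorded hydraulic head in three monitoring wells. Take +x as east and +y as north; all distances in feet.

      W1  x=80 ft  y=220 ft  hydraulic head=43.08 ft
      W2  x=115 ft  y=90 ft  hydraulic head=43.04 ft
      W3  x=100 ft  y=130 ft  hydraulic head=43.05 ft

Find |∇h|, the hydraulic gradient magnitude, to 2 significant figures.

0.00071

Taking W1 as reference: W2−W1 = (35, -130, -0.04); W3−W1 = (20, -90, -0.03).
Determinant of the coordinate differences = 35·(-90) − 20·(-130) = -550.
∂h/∂x = [(-0.04)·(-90) − (-0.03)·(-130)] / -550 = +0.0005455
∂h/∂y = [35·(-0.03) − 20·(-0.04)] / -550 = +0.0004545
|∇h| = √(0.0005455² + 0.0004545²) = 0.00071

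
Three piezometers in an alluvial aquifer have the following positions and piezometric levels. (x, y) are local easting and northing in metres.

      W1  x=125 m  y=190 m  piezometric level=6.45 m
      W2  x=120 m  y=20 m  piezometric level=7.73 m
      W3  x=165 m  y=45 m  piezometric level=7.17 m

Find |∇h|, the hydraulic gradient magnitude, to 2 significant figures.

Taking W1 as reference: W2−W1 = (-5, -170, +1.28); W3−W1 = (40, -145, +0.72).
Determinant of the coordinate differences = (-5)·(-145) − 40·(-170) = 7525.
∂h/∂x = [(+1.28)·(-145) − (+0.72)·(-170)] / 7525 = -0.008399
∂h/∂y = [(-5)·(+0.72) − 40·(+1.28)] / 7525 = -0.007282
|∇h| = √(-0.008399² + -0.007282²) = 0.01112

0.011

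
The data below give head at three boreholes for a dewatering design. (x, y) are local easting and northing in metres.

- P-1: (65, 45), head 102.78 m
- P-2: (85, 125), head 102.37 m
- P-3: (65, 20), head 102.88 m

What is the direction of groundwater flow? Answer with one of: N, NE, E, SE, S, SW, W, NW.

Taking P-1 as reference: P-2−P-1 = (20, 80, -0.41); P-3−P-1 = (0, -25, +0.10).
Solve a·Δx + b·Δy = Δh: det = 20·(-25) − 0·80 = -500.
∂h/∂x = [(-0.41)·(-25) − (+0.10)·80] / -500 = -0.004500
∂h/∂y = [20·(+0.10) − 0·(-0.41)] / -500 = -0.004000
Flow = −∇h = (+0.004500 east, +0.004000 north), which points northeast.

NE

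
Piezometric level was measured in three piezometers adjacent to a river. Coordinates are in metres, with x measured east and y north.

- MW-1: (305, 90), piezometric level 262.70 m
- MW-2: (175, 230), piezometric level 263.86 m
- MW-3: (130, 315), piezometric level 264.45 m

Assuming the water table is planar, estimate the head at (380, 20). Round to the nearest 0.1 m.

262.1 m

Differences from MW-1: to MW-2 (Δx, Δy, Δh) = (-130, 140, +1.16); to MW-3 = (-175, 225, +1.75).
Solve a·Δx + b·Δy = Δh: det = (-130)·225 − (-175)·140 = -4750.
∂h/∂x = [(+1.16)·225 − (+1.75)·140] / -4750 = -0.003368
∂h/∂y = [(-130)·(+1.75) − (-175)·(+1.16)] / -4750 = +0.005158
h(380, 20) = 262.70 + (-0.003368)·(75) + (+0.005158)·(-70) = 262.70 -0.253 -0.361 = 262.086 m.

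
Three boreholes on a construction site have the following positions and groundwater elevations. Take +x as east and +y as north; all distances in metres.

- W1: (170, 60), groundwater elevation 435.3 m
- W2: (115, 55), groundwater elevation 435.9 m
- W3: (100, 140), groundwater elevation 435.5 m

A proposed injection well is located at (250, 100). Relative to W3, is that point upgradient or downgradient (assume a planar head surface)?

Taking W1 as reference: W2−W1 = (-55, -5, +0.6); W3−W1 = (-70, 80, +0.2).
Determinant of the coordinate differences = (-55)·80 − (-70)·(-5) = -4750.
∂h/∂x = [(+0.6)·80 − (+0.2)·(-5)] / -4750 = -0.01032
∂h/∂y = [(-55)·(+0.2) − (-70)·(+0.6)] / -4750 = -0.006526
Head at (250, 100) = 435.3 + (-0.01032)·(80) + (-0.006526)·(40) = 434.21 m.
That is lower than the 435.5 m at W3, so the point is downgradient.

downgradient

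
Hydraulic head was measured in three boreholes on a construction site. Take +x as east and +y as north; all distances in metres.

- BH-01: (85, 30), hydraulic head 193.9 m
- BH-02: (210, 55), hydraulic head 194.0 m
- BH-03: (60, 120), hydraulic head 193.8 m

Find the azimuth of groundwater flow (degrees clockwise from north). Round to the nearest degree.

Differences from BH-01: to BH-02 (Δx, Δy, Δh) = (125, 25, +0.1); to BH-03 = (-25, 90, -0.1).
Solve a·Δx + b·Δy = Δh: det = 125·90 − (-25)·25 = 11875.
∂h/∂x = [(+0.1)·90 − (-0.1)·25] / 11875 = +0.0009684
∂h/∂y = [125·(-0.1) − (-25)·(+0.1)] / 11875 = -0.0008421
Flow direction (−∇h) has components (-0.0009684 E, +0.0008421 N).
Azimuth = atan2(E, N) = atan2(-0.0009684, +0.0008421) = 311.0° ≈ 311°.

311°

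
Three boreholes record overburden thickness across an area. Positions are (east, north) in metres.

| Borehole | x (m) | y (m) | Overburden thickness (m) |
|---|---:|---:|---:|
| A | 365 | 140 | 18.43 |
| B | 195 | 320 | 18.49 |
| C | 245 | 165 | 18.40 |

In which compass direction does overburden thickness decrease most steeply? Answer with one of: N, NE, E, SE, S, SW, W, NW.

SW

With d = a·x + b·y + c and A as origin, the differences give:
  (-170)·a + 180·b = +0.06
  (-120)·a + 25·b = -0.03
Eliminate b (×25 and ×180, subtract): 17350·a = 6.900 → a = ∂d/∂x = +0.0003977
Back-substitute: b = ∂d/∂y = +0.0007089.
Steepest decrease is along −∇f = (-0.0003977 E, -0.0007089 N) → southwest.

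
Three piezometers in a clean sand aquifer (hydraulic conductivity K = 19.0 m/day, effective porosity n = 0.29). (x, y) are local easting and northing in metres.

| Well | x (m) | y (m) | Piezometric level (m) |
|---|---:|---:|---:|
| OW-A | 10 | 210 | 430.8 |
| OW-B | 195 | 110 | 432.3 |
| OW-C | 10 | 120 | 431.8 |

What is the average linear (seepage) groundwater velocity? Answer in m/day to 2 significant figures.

Three-point gradient (reference OW-A): Δ to OW-B = (185, -100, +1.5), Δ to OW-C = (0, -90, +1.0).
∂h/∂x = +0.002102, ∂h/∂y = -0.01111 (det = -16650).
|∇h| = √(0.002102² + -0.01111²) = 0.01131
Seepage velocity v = K·i/n = 19.0 × 0.01131 / 0.29 = 0.741 m/day.

0.74 m/day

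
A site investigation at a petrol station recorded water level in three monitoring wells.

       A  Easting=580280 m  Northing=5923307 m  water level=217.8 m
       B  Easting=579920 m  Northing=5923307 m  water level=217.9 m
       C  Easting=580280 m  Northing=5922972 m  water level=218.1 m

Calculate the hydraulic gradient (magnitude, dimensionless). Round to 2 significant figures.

0.00094

∂h/∂x = (217.9 − 217.8) / (579920 − 580280) = -0.0002778
∂h/∂y = (218.1 − 217.8) / (5922972 − 5923307) = -0.0008955
|∇h| = √(-0.0002778² + -0.0008955²) = 0.0009376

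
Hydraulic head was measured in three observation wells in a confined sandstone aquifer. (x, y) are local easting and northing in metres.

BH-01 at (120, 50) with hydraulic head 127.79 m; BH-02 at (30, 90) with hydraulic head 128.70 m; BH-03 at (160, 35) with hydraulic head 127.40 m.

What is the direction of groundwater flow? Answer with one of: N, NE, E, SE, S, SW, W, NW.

SE

Taking BH-01 as reference: BH-02−BH-01 = (-90, 40, +0.91); BH-03−BH-01 = (40, -15, -0.39).
Determinant of the coordinate differences = (-90)·(-15) − 40·40 = -250.
∂h/∂x = [(+0.91)·(-15) − (-0.39)·40] / -250 = -0.007800
∂h/∂y = [(-90)·(-0.39) − 40·(+0.91)] / -250 = +0.005200
Flow = −∇h = (+0.007800 east, -0.005200 north), which points southeast.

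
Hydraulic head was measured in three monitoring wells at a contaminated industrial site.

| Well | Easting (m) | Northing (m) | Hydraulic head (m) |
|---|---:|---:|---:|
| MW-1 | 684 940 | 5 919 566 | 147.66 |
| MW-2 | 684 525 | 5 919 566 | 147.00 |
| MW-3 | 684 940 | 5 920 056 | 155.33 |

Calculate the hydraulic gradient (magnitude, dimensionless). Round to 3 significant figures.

0.0157

∂h/∂x = (147.00 − 147.66) / (684525 − 684940) = +0.001590
∂h/∂y = (155.33 − 147.66) / (5920056 − 5919566) = +0.01565
|∇h| = √(0.001590² + 0.01565²) = 0.01573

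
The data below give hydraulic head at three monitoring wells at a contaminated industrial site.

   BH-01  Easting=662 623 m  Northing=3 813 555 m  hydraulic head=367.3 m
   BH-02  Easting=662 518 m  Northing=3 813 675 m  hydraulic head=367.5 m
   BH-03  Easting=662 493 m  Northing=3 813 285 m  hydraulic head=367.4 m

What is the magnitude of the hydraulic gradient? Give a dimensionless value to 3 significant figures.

With h = a·x + b·y + c and BH-01 as origin, the differences give:
  (-105)·a + 120·b = +0.2
  (-130)·a + (-270)·b = +0.1
Eliminate b (×(-270) and ×120, subtract): 43950·a = -66.00 → a = ∂h/∂x = -0.001502
Back-substitute: b = ∂h/∂y = +0.0003527.
|∇h| = √(-0.001502² + 0.0003527²) = 0.001543

0.00154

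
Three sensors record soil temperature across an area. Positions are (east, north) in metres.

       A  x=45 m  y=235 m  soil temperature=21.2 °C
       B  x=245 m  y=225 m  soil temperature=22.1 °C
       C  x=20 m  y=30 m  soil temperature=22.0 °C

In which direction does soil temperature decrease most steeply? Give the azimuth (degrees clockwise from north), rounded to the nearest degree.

Differences from A: to B (Δx, Δy, Δh) = (200, -10, +0.9); to C = (-25, -205, +0.8).
Solve a·Δx + b·Δy = ΔT: det = 200·(-205) − (-25)·(-10) = -41250.
∂T/∂x = [(+0.9)·(-205) − (+0.8)·(-10)] / -41250 = +0.004279
∂T/∂y = [200·(+0.8) − (-25)·(+0.9)] / -41250 = -0.004424
Steepest decrease is along −∇f: components (-0.004279 E, +0.004424 N).
Azimuth = atan2(-0.004279, +0.004424) = 316.0° ≈ 316°.

316°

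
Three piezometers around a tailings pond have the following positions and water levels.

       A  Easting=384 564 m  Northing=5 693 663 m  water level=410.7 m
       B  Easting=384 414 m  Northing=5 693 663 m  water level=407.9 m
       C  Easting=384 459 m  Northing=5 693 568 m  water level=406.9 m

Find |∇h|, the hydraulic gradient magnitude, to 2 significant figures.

Differences from A: to B (Δx, Δy, Δh) = (-150, 0, -2.8); to C = (-105, -95, -3.8).
Solve a·Δx + b·Δy = Δh: det = (-150)·(-95) − (-105)·0 = 14250.
∂h/∂x = [(-2.8)·(-95) − (-3.8)·0] / 14250 = +0.01867
∂h/∂y = [(-150)·(-3.8) − (-105)·(-2.8)] / 14250 = +0.01937
|∇h| = √(0.01867² + 0.01937²) = 0.0269

0.027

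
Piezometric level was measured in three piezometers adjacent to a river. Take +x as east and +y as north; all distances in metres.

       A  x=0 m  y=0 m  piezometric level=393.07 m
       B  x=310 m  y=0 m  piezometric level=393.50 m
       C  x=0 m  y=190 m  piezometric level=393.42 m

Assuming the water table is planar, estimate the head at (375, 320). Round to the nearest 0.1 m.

∂h/∂x = (393.50 − 393.07) / (310 − 0) = +0.001387
∂h/∂y = (393.42 − 393.07) / (190 − 0) = +0.001842
h(375, 320) = 393.07 + (+0.001387)·(375) + (+0.001842)·(320) = 393.07 +0.520 +0.589 = 394.180 m.

394.2 m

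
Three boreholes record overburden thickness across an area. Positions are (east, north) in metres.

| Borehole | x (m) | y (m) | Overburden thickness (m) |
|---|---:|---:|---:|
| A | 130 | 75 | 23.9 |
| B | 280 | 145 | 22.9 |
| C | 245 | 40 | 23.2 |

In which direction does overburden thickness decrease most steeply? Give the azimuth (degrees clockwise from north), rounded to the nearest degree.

Taking A as reference: B−A = (150, 70, -1.0); C−A = (115, -35, -0.7).
Solve a·Δx + b·Δy = Δd: det = 150·(-35) − 115·70 = -13300.
∂d/∂x = [(-1.0)·(-35) − (-0.7)·70] / -13300 = -0.006316
∂d/∂y = [150·(-0.7) − 115·(-1.0)] / -13300 = -0.0007519
Steepest decrease is along −∇f: components (+0.006316 E, +0.0007519 N).
Azimuth = atan2(+0.006316, +0.0007519) = 83.2° ≈ 083°.

083°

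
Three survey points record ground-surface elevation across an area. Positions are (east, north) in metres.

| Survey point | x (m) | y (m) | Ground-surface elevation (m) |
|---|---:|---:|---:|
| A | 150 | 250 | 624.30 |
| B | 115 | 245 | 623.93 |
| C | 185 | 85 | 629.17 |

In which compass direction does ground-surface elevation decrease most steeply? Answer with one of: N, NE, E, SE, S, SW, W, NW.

NW

Differences from A: to B (Δx, Δy, Δh) = (-35, -5, -0.37); to C = (35, -165, +4.87).
Determinant of the coordinate differences = (-35)·(-165) − 35·(-5) = 5950.
∂z/∂x = [(-0.37)·(-165) − (+4.87)·(-5)] / 5950 = +0.01435
∂z/∂y = [(-35)·(+4.87) − 35·(-0.37)] / 5950 = -0.02647
Steepest decrease is along −∇f = (-0.01435 E, +0.02647 N) → northwest.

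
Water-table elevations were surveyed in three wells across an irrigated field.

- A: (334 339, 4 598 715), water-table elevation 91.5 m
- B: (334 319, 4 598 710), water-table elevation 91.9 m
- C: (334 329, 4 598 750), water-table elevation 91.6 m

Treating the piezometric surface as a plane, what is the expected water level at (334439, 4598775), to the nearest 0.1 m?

With h = a·x + b·y + c and A as origin, the differences give:
  (-20)·a + (-5)·b = +0.4
  (-10)·a + 35·b = +0.1
Eliminate b (×35 and ×(-5), subtract): -750·a = 14.50 → a = ∂h/∂x = -0.01933
Back-substitute: b = ∂h/∂y = -0.002667.
h(334439, 4598775) = 91.5 + (-0.01933)·(100) + (-0.002667)·(60) = 91.5 -1.933 -0.160 = 89.407 m.

89.4 m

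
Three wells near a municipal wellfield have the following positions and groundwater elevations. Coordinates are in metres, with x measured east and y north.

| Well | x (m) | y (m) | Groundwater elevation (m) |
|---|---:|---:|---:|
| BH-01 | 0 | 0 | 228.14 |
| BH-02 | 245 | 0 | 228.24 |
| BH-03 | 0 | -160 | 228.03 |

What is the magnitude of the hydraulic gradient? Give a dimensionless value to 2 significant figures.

∂h/∂x = (228.24 − 228.14) / (245 − 0) = +0.0004082
∂h/∂y = (228.03 − 228.14) / (-160 − 0) = +0.0006875
|∇h| = √(0.0004082² + 0.0006875²) = 0.0007996

0.00080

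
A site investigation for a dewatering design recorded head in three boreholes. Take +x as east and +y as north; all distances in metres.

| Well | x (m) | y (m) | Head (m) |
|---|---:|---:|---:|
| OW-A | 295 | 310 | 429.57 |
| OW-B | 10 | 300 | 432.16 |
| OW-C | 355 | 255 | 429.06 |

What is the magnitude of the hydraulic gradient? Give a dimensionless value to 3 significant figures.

Three-point gradient (reference OW-A): Δ to OW-B = (-285, -10, +2.59), Δ to OW-C = (60, -55, -0.51).
∂h/∂x = -0.009066, ∂h/∂y = -0.0006175 (det = 16275).
|∇h| = √(-0.009066² + -0.0006175²) = 0.009087

0.00909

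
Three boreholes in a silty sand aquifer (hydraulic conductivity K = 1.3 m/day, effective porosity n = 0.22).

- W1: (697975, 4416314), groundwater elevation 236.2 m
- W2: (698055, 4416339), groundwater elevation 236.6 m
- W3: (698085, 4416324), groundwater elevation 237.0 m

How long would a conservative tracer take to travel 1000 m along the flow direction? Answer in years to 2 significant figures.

Taking W1 as reference: W2−W1 = (80, 25, +0.4); W3−W1 = (110, 10, +0.8).
Solve a·Δx + b·Δy = Δh: det = 80·10 − 110·25 = -1950.
∂h/∂x = [(+0.4)·10 − (+0.8)·25] / -1950 = +0.008205
∂h/∂y = [80·(+0.8) − 110·(+0.4)] / -1950 = -0.01026
|∇h| = √(0.008205² + -0.01026²) = 0.01314
Seepage velocity v = K·i/n = 1.3 × 0.01314 / 0.22 = 0.07765 m/day.
t = 1000 / 0.07765 = 1.288e+04 days = 35.3 years.

35 years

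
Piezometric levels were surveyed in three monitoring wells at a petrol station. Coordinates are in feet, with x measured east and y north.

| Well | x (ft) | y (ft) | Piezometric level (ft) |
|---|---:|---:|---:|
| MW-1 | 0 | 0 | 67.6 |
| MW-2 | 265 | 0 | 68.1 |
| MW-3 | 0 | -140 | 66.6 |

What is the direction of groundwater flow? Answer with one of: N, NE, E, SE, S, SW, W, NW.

S

∂h/∂x = (68.1 − 67.6) / (265 − 0) = +0.001887
∂h/∂y = (66.6 − 67.6) / (-140 − 0) = +0.007143
Flow = −∇h = (-0.001887 east, -0.007143 north), which points south.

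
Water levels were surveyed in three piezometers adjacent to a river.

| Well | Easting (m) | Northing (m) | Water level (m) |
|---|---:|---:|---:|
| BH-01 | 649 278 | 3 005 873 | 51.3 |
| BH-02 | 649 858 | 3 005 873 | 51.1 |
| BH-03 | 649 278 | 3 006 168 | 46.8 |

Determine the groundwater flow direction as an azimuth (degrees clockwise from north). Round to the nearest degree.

001°

∂h/∂x = (51.1 − 51.3) / (649858 − 649278) = -0.0003448
∂h/∂y = (46.8 − 51.3) / (3006168 − 3005873) = -0.01525
Flow direction (−∇h) has components (+0.0003448 E, +0.01525 N).
Azimuth = atan2(E, N) = atan2(+0.0003448, +0.01525) = 1.3° ≈ 001°.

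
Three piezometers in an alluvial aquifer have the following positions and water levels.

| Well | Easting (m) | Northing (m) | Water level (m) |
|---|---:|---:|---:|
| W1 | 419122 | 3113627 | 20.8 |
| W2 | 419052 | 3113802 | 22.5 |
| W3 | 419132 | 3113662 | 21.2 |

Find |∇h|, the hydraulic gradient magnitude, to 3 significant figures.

Taking W1 as reference: W2−W1 = (-70, 175, +1.7); W3−W1 = (10, 35, +0.4).
Determinant of the coordinate differences = (-70)·35 − 10·175 = -4200.
∂h/∂x = [(+1.7)·35 − (+0.4)·175] / -4200 = +0.002500
∂h/∂y = [(-70)·(+0.4) − 10·(+1.7)] / -4200 = +0.01071
|∇h| = √(0.002500² + 0.01071²) = 0.011

0.0110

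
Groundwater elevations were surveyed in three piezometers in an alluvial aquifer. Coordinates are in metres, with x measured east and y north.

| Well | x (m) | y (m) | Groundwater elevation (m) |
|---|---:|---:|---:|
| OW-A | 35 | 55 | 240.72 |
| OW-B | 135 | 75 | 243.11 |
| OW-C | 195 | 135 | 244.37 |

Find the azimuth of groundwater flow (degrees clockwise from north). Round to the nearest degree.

Taking OW-A as reference: OW-B−OW-A = (100, 20, +2.39); OW-C−OW-A = (160, 80, +3.65).
Solve a·Δx + b·Δy = Δh: det = 100·80 − 160·20 = 4800.
∂h/∂x = [(+2.39)·80 − (+3.65)·20] / 4800 = +0.02463
∂h/∂y = [100·(+3.65) − 160·(+2.39)] / 4800 = -0.003625
Flow direction (−∇h) has components (-0.02463 E, +0.003625 N).
Azimuth = atan2(E, N) = atan2(-0.02463, +0.003625) = 278.4° ≈ 278°.

278°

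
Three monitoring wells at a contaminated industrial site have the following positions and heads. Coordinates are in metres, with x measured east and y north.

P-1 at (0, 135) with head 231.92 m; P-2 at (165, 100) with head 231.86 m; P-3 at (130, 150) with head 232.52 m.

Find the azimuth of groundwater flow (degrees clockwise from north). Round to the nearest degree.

With h = a·x + b·y + c and P-1 as origin, the differences give:
  165·a + (-35)·b = -0.06
  130·a + 15·b = +0.60
Eliminate b (×15 and ×(-35), subtract): 7025·a = 20.100 → a = ∂h/∂x = +0.002861
Back-substitute: b = ∂h/∂y = +0.01520.
Flow direction (−∇h) has components (-0.002861 E, -0.01520 N).
Azimuth = atan2(E, N) = atan2(-0.002861, -0.01520) = 190.7° ≈ 191°.

191°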